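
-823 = -823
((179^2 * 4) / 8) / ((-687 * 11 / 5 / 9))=-480615 / 5038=-95.40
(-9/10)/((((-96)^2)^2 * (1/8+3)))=-1/294912000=-0.00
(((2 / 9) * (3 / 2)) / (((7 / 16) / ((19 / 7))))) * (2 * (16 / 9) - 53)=-135280 / 1323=-102.25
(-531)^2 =281961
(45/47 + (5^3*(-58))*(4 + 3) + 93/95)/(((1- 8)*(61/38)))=453180208/100345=4516.22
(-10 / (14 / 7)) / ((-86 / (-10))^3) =-625 / 79507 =-0.01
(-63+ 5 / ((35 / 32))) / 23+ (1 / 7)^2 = -2840 / 1127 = -2.52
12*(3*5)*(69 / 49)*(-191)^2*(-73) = -675017621.63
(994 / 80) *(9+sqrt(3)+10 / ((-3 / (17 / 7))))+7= 2189 / 120+497 *sqrt(3) / 40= 39.76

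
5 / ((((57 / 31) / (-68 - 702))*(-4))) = 59675 / 114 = 523.46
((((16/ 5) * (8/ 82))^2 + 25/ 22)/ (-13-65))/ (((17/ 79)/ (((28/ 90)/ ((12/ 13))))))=-630827561/ 25462107000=-0.02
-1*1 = -1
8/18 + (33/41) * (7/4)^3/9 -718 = -717.08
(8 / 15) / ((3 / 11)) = 1.96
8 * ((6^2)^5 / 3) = 161243136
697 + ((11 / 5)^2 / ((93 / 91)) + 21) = 1680361 / 2325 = 722.74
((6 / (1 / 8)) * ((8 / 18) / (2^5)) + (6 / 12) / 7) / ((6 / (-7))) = -31 / 36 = -0.86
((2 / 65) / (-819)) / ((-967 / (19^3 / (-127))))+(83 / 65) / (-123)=-2783291569 / 268047221715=-0.01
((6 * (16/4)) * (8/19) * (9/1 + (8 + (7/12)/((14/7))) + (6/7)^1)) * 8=195136/133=1467.19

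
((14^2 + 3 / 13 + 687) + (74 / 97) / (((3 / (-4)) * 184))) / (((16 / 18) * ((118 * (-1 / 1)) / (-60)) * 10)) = 691636905 / 13689416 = 50.52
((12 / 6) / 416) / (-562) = -1 / 116896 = -0.00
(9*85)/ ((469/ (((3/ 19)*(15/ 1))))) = 34425/ 8911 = 3.86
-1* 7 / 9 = -7 / 9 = -0.78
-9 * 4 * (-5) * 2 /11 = 360 /11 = 32.73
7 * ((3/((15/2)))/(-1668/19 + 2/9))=-1197/37435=-0.03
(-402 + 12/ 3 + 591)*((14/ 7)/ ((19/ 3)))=60.95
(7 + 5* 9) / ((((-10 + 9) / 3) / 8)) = -1248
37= 37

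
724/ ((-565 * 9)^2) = 724/ 25857225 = 0.00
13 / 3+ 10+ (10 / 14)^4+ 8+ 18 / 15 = 856928 / 36015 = 23.79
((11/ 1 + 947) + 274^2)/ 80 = 38017/ 40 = 950.42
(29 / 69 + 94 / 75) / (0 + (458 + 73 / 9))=8661 / 2412125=0.00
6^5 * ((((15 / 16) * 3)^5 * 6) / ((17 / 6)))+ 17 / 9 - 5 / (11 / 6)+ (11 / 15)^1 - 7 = 2897820.11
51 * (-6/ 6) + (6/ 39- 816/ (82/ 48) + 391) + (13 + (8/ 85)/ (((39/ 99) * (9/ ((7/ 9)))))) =-152273239/ 1223235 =-124.48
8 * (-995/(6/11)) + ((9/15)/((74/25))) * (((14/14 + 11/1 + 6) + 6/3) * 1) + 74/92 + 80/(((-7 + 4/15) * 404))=-759861301153/52086306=-14588.50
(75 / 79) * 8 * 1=600 / 79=7.59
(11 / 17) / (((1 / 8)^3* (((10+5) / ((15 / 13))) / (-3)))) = -16896 / 221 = -76.45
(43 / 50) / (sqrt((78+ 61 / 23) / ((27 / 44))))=0.08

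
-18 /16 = -9 /8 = -1.12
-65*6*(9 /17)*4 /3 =-4680 /17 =-275.29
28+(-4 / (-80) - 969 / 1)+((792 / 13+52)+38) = -205407 / 260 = -790.03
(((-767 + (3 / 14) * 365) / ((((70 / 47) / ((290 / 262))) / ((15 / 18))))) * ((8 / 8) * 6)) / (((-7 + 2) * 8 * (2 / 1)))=13143409 / 410816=31.99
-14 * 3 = -42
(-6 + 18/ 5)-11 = -67/ 5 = -13.40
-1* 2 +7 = 5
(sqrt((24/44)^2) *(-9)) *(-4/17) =216/187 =1.16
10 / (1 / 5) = 50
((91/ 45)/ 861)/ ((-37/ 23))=-299/ 204795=-0.00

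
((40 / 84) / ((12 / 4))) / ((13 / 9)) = 10 / 91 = 0.11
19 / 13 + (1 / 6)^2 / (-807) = 1.46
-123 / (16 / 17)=-2091 / 16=-130.69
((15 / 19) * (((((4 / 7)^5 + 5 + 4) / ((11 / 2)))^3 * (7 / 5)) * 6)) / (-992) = -31785643151135127 / 1063398163935258382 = -0.03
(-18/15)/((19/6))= -0.38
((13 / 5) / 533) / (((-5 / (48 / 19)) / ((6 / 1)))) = -288 / 19475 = -0.01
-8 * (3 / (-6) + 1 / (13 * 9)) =460 / 117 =3.93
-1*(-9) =9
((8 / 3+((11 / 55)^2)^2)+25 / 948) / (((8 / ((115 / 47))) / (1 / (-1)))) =-12240393 / 14852000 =-0.82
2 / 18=1 / 9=0.11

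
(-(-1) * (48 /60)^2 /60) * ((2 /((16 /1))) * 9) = 3 /250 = 0.01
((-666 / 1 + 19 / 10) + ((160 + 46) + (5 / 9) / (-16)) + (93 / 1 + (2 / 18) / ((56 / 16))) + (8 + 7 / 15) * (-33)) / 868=-216553 / 291648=-0.74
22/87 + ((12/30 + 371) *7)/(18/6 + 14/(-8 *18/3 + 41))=1131023/435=2600.05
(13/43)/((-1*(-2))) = 13/86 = 0.15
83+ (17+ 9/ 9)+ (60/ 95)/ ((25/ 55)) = 9727/ 95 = 102.39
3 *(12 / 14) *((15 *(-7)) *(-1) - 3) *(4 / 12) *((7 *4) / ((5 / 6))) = 2937.60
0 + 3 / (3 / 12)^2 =48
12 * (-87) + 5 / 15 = -3131 / 3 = -1043.67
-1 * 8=-8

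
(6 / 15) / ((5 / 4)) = 0.32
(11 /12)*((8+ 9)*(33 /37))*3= 6171 /148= 41.70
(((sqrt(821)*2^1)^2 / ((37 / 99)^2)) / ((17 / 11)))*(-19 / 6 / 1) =-1121162526 / 23273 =-48174.39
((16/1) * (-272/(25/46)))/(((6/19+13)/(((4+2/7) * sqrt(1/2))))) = -496128 * sqrt(2)/385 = -1822.42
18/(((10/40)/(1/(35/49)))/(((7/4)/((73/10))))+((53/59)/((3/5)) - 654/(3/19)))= -312228/71808241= -0.00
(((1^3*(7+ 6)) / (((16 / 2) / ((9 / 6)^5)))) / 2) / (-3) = -1053 / 512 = -2.06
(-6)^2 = 36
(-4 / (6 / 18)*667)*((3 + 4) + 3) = -80040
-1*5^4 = -625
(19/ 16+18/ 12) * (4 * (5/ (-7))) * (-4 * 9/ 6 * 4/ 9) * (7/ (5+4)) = 430/ 27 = 15.93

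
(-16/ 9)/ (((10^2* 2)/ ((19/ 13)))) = -38/ 2925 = -0.01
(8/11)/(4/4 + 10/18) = 36/77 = 0.47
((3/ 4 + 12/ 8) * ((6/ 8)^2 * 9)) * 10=3645/ 32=113.91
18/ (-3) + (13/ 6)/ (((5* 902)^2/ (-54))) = -6.00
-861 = -861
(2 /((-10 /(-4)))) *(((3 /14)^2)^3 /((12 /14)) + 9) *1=19361907 /2689120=7.20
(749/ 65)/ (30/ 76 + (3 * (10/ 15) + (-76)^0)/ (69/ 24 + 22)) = 5663938/ 253305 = 22.36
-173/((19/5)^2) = -4325/361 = -11.98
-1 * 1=-1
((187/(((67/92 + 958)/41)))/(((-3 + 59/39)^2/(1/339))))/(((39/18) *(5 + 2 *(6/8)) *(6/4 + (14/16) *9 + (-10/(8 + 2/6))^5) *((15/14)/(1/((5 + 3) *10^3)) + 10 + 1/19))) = 2345335300000/183011801099677103669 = 0.00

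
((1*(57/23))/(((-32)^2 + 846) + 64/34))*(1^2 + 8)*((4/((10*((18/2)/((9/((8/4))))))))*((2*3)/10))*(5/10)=26163/36595300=0.00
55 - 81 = -26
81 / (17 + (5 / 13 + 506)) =13 / 84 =0.15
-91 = -91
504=504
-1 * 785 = -785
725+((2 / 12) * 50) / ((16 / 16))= 2200 / 3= 733.33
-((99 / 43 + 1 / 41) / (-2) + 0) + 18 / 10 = 26122 / 8815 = 2.96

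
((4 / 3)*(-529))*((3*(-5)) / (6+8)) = 5290 / 7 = 755.71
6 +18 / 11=84 / 11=7.64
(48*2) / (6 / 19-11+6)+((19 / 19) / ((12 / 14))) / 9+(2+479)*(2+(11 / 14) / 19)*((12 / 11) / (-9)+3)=519250847 / 185031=2806.29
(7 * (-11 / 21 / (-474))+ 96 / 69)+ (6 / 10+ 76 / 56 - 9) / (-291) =79016179 / 55518435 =1.42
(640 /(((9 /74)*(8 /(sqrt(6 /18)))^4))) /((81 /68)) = 3145 /26244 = 0.12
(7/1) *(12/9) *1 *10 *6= 560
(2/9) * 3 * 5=10/3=3.33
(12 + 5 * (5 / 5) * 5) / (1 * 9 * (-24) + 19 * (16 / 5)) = -0.24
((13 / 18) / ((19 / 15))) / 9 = 65 / 1026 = 0.06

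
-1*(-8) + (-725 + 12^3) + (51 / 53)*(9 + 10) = 54552 / 53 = 1029.28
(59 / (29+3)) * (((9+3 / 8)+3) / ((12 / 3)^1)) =5841 / 1024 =5.70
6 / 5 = 1.20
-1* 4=-4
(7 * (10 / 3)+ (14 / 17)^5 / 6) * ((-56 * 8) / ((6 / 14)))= -104176772224 / 4259571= -24457.10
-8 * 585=-4680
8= 8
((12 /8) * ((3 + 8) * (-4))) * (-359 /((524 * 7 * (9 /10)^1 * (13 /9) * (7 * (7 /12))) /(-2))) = -1421640 /584129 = -2.43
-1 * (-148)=148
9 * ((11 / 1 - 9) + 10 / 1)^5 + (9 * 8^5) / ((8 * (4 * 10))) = 11202048 / 5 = 2240409.60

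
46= 46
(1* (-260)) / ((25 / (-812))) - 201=41219 / 5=8243.80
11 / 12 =0.92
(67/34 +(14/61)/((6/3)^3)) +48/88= 116111/45628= 2.54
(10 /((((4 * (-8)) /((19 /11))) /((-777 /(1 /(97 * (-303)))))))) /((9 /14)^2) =-11811704065 /396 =-29827535.52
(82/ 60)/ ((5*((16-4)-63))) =-41/ 7650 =-0.01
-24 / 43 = -0.56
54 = 54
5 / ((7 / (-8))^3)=-2560 / 343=-7.46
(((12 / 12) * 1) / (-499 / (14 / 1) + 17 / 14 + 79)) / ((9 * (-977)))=-7 / 2743416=-0.00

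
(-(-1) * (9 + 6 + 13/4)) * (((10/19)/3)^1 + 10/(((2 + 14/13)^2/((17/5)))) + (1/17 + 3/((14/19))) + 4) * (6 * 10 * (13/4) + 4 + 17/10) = 3152797508883/72352000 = 43575.82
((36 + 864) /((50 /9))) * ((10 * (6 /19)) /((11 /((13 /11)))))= 126360 /2299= 54.96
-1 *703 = -703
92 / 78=46 / 39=1.18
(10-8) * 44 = 88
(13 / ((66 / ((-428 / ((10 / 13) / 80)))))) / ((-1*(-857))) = -289328 / 28281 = -10.23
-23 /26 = -0.88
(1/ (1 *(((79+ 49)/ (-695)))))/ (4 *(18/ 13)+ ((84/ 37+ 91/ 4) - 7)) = -0.23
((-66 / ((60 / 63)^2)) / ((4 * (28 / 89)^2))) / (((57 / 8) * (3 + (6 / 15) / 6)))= -2352537 / 279680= -8.41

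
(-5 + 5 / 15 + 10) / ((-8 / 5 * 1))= -10 / 3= -3.33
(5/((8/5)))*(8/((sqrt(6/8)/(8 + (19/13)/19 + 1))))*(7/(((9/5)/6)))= 413000*sqrt(3)/117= 6113.99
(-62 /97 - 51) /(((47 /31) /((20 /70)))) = -310558 /31913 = -9.73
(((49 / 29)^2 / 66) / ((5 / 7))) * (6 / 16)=16807 / 740080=0.02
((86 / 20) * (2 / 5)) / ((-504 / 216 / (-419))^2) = 67942107 / 1225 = 55462.94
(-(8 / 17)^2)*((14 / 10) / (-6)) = 224 / 4335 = 0.05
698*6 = 4188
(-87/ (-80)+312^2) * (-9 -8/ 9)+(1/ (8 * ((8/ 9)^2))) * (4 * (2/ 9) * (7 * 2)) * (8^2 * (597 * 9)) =-68552821/ 240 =-285636.75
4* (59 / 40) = 59 / 10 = 5.90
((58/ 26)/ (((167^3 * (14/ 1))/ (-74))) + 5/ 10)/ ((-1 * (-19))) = 423826987/ 16105507054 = 0.03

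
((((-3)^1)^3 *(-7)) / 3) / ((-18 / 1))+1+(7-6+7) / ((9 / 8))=83 / 18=4.61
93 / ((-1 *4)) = -93 / 4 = -23.25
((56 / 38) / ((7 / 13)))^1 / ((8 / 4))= 26 / 19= 1.37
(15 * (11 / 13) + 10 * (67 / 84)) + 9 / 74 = 210001 / 10101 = 20.79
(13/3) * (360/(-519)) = -520/173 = -3.01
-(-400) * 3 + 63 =1263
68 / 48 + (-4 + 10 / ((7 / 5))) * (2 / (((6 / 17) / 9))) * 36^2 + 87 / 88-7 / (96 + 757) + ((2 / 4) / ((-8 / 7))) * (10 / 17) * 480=5563478536201 / 26797848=207609.15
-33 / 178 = -0.19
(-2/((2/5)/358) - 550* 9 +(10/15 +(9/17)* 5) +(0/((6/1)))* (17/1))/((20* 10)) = -343571/10200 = -33.68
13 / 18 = 0.72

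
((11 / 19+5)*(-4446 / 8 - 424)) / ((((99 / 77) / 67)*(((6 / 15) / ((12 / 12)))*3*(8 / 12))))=-487072915 / 1368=-356047.45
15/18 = 5/6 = 0.83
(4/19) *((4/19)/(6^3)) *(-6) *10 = -40/3249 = -0.01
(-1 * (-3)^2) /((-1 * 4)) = 9 /4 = 2.25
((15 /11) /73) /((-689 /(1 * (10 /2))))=-75 /553267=-0.00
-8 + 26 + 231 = 249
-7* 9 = -63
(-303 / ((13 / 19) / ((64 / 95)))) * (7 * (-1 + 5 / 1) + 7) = -135744 / 13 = -10441.85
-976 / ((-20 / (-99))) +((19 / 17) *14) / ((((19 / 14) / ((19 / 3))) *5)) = -1228232 / 255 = -4816.60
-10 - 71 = -81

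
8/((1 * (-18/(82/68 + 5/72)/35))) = -19.84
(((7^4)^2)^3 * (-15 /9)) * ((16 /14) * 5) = -5473749468016183268600 /3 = -1824583156005394422866.67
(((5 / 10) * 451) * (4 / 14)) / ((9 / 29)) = 13079 / 63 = 207.60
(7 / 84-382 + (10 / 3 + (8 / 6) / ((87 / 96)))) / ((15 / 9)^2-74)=393705 / 74356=5.29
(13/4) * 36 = 117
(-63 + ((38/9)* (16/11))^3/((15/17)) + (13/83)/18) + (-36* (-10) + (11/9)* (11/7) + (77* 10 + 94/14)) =22631444410213/16912311570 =1338.16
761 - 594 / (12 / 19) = -359 / 2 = -179.50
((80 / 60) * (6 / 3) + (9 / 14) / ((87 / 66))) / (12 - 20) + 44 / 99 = 733 / 14616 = 0.05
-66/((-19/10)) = 660/19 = 34.74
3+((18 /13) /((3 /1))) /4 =81 /26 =3.12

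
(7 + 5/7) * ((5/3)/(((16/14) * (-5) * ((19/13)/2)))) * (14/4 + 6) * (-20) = 585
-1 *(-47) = 47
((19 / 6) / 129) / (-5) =-19 / 3870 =-0.00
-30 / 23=-1.30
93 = 93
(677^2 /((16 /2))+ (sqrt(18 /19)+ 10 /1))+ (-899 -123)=3 * sqrt(38) /19+ 450233 /8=56280.10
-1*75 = -75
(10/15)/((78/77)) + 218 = 218.66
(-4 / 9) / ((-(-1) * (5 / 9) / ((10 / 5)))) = -8 / 5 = -1.60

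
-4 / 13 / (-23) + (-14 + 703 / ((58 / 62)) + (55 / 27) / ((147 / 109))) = 25433058946 / 34415199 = 739.01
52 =52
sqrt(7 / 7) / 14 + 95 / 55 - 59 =-8809 / 154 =-57.20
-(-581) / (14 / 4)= 166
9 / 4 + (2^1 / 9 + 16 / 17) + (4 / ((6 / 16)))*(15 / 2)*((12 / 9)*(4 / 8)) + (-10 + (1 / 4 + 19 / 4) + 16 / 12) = 32485 / 612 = 53.08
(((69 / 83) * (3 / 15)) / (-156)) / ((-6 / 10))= 23 / 12948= 0.00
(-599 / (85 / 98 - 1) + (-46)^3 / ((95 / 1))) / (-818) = -2155661 / 505115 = -4.27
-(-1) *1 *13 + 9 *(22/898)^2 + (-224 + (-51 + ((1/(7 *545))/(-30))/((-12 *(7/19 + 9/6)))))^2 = 36247957572876632673942961/479229422868266490000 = 75638.01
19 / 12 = 1.58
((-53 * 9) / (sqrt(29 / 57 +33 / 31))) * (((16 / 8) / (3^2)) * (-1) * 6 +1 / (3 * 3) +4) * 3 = -795 * sqrt(1228065) / 278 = -3169.08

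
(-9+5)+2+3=1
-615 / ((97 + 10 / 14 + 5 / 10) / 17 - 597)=146370 / 140711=1.04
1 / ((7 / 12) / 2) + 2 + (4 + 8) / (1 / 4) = 374 / 7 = 53.43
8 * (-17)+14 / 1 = -122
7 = 7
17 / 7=2.43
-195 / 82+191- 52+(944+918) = 1998.62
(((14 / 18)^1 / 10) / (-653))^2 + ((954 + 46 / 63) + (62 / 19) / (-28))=438521254253767 / 459370415700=954.61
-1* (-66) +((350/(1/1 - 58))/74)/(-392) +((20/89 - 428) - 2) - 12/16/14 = -1912147991/5255628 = -363.83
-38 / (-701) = 0.05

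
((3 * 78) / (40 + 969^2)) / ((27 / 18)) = 156 / 939001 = 0.00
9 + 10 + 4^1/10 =97/5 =19.40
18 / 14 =9 / 7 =1.29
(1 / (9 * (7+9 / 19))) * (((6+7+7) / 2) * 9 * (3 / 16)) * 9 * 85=218025 / 1136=191.92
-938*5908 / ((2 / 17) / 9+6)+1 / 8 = -847880597 / 920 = -921609.34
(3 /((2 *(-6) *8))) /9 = -1 /288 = -0.00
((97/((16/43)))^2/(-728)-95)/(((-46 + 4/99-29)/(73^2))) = 18518903283771/1383036928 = 13390.03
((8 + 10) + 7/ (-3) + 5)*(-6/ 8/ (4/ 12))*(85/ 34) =-465/ 4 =-116.25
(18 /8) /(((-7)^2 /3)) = 27 /196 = 0.14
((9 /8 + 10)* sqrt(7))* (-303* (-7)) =62429.48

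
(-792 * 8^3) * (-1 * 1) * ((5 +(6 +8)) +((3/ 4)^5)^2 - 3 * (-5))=13809971.36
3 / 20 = 0.15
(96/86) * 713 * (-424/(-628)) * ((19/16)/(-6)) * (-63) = 45233433/6751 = 6700.26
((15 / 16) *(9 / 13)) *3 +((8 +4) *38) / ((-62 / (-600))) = 28466955 / 6448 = 4414.85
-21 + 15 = -6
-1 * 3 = -3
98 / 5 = 19.60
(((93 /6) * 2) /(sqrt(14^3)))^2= 961 /2744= 0.35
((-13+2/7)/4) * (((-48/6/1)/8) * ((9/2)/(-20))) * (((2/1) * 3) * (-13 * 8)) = 31239/70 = 446.27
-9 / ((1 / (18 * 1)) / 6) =-972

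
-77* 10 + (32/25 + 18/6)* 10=-3636/5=-727.20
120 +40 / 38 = 121.05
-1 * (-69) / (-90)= -0.77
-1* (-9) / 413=9 / 413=0.02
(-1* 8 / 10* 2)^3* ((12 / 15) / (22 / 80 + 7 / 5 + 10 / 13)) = -212992 / 158875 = -1.34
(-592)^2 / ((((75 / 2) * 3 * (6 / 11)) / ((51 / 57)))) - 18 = 65305918 / 12825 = 5092.08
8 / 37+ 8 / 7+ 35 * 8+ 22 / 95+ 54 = 8257208 / 24605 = 335.59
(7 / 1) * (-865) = -6055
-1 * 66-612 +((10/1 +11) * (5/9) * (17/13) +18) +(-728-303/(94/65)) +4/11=-63791749/40326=-1581.90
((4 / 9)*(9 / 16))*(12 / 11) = 3 / 11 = 0.27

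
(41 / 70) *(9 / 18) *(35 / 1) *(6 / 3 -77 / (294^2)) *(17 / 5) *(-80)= -17205445 / 3087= -5573.52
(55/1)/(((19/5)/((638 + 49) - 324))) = 99825/19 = 5253.95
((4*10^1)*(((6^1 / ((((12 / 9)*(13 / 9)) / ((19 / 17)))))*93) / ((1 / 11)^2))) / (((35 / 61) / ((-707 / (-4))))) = 106698459087 / 221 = 482798457.41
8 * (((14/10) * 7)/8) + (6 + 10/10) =84/5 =16.80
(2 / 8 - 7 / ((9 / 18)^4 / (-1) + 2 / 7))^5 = -291407050746196551 / 10000000000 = -29140705.07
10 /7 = 1.43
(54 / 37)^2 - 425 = -578909 / 1369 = -422.87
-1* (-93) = 93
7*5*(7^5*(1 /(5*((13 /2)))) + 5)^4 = 9287401214003008887 /3570125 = 2601421858899.34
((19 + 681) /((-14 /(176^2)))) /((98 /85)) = -65824000 /49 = -1343346.94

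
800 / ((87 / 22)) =17600 / 87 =202.30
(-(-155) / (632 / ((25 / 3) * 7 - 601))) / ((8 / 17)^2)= -18231565 / 30336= -600.99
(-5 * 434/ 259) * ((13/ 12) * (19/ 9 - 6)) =70525/ 1998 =35.30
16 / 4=4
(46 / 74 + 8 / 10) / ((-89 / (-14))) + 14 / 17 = 293104 / 279905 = 1.05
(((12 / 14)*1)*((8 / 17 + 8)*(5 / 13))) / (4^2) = 270 / 1547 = 0.17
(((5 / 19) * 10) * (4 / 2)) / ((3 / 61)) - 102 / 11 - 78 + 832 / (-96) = 6946 / 627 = 11.08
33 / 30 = 11 / 10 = 1.10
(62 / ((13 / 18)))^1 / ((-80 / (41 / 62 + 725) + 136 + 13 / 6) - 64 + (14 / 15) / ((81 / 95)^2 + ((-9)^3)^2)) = 80273361065850072 / 69248973994087225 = 1.16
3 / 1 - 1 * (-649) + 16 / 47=30660 / 47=652.34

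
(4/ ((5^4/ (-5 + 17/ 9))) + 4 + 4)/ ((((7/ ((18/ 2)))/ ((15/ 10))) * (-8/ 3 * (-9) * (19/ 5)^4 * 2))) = 5611/ 3648988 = 0.00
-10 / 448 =-5 / 224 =-0.02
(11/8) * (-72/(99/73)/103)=-73/103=-0.71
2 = 2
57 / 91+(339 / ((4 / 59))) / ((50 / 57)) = 5700.91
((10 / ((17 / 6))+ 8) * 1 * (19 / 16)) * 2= 931 / 34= 27.38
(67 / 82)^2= 4489 / 6724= 0.67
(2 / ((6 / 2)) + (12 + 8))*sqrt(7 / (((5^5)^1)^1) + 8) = 62*sqrt(125035) / 375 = 58.46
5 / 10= 1 / 2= 0.50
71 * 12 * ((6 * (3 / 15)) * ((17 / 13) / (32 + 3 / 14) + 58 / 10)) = 5971.42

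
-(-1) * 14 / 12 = 7 / 6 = 1.17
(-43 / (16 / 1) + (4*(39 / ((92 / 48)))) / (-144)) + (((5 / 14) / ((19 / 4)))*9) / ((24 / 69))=-63981 / 48944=-1.31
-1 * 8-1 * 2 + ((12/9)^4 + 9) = 175/81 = 2.16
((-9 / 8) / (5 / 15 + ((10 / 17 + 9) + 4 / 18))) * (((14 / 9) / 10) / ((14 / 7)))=-1071 / 124160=-0.01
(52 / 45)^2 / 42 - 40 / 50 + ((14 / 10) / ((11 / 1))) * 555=69.87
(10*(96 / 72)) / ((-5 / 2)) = -16 / 3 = -5.33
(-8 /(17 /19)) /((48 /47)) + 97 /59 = -42793 /6018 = -7.11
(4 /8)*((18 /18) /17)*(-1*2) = -1 /17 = -0.06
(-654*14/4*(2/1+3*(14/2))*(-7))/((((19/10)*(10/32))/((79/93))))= 310547104/589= 527244.66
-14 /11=-1.27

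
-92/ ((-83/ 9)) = 828/ 83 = 9.98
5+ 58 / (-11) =-0.27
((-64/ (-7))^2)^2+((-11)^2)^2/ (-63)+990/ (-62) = 4514469056/ 669879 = 6739.23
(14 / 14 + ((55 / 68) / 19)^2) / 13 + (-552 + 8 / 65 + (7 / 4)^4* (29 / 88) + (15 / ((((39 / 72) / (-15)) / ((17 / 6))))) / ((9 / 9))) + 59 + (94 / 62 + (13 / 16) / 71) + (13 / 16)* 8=-557704237012294499 / 336249061857280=-1658.60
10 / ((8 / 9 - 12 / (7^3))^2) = 47647845 / 3474248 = 13.71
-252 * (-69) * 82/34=712908/17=41935.76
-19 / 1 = -19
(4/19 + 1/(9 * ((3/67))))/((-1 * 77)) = -1381/39501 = -0.03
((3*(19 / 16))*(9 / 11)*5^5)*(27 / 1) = 43284375 / 176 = 245933.95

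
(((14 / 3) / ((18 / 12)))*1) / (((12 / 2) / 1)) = 14 / 27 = 0.52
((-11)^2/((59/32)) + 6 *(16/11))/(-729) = -48256/473121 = -0.10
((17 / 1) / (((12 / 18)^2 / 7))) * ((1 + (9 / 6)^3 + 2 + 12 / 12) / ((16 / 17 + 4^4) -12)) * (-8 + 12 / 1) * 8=358071 / 1388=257.98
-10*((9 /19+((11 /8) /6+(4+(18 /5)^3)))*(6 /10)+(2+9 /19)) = -6324909 /19000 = -332.89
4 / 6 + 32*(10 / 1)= 962 / 3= 320.67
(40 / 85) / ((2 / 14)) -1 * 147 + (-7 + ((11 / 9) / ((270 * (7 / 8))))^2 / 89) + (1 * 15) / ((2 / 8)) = -9927114128038 / 109442892825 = -90.71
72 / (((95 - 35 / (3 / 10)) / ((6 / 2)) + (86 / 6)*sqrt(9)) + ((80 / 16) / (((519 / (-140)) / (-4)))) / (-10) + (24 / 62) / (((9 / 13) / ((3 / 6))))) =868806 / 428585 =2.03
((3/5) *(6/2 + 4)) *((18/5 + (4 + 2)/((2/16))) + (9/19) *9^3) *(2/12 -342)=-541359399/950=-569852.00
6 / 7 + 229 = 1609 / 7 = 229.86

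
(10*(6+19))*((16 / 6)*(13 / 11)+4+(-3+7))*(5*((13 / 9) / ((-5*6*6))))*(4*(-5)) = 5980000 / 2673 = 2237.19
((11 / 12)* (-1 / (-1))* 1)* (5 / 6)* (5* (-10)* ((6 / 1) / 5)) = -275 / 6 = -45.83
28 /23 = 1.22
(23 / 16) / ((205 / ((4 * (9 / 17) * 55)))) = 2277 / 2788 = 0.82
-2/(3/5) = -10/3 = -3.33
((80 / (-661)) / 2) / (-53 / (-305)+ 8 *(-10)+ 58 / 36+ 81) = -219600 / 10106029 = -0.02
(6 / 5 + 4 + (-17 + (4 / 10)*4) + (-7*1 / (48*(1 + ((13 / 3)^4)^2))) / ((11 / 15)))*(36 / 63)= -7322058991407 / 1256235414280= -5.83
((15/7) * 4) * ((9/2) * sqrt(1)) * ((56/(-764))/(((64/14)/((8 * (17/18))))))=-4.67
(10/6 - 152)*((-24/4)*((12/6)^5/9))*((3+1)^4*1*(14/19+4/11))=903515.32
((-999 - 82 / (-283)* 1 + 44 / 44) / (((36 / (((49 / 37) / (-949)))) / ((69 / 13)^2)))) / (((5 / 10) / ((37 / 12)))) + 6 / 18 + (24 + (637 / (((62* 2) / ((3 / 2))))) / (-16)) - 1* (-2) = 5865916991143 / 180098881664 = 32.57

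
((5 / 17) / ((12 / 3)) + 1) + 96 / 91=13171 / 6188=2.13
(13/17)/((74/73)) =0.75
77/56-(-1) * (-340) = -2709/8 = -338.62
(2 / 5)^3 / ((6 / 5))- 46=-45.95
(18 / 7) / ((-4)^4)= 9 / 896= 0.01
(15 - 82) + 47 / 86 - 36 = -102.45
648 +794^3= 500566832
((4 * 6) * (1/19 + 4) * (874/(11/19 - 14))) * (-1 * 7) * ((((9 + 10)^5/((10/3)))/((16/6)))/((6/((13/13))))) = 1749683360271/850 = 2058451012.08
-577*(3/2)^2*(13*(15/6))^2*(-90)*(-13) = -12835148625/8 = -1604393578.12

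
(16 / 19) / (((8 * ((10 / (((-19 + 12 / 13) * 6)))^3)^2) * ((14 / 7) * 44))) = 7858047974841 / 4035212324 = 1947.37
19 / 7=2.71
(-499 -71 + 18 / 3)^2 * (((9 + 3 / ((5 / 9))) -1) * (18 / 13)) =383623776 / 65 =5901904.25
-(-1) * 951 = 951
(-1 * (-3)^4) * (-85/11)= 6885/11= 625.91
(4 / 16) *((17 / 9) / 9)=17 / 324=0.05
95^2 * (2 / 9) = 18050 / 9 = 2005.56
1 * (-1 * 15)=-15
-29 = -29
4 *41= 164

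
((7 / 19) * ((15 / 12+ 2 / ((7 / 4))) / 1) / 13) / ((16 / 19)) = 0.08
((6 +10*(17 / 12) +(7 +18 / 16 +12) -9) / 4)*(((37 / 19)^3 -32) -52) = -394652753 / 658464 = -599.35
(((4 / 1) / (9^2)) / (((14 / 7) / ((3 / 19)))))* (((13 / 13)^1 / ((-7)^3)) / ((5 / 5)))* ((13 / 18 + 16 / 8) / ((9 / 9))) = -1 / 32319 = -0.00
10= 10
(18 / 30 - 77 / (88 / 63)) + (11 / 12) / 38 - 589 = -733591 / 1140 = -643.50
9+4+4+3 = 20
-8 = -8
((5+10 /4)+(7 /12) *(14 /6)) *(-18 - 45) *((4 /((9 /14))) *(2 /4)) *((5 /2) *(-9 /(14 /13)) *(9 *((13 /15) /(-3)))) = -377377 /4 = -94344.25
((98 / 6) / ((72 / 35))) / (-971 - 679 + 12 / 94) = -80605 / 16749504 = -0.00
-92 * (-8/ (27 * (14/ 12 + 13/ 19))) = 14.73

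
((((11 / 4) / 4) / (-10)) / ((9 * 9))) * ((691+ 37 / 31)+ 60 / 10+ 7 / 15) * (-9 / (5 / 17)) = 60751999 / 3348000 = 18.15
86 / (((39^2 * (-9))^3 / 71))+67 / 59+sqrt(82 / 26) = 171866001158269 / 151344687904371+sqrt(533) / 13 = 2.91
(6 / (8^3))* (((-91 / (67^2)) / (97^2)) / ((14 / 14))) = -273 / 10812672256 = -0.00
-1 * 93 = -93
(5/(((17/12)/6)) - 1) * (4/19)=1372/323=4.25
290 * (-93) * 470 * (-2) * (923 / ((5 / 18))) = 84238961040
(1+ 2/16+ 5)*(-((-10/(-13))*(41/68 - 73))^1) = 1206135/3536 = 341.10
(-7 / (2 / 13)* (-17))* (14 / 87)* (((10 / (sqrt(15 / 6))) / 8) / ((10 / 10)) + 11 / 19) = 119119 / 1653 + 10829* sqrt(10) / 348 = 170.47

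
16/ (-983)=-16/ 983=-0.02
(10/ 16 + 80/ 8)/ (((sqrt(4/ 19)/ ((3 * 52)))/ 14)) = 23205 * sqrt(19)/ 2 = 50574.12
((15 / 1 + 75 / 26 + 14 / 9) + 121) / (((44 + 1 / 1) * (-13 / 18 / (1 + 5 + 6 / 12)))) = -32863 / 1170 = -28.09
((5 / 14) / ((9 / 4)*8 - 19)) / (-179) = 5 / 2506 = 0.00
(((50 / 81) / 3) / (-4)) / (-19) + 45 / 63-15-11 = -1634243 / 64638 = -25.28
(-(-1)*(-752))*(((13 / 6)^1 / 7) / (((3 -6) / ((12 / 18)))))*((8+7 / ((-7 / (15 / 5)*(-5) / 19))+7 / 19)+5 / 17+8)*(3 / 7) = 147686032 / 237405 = 622.08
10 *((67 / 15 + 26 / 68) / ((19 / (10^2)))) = 247300 / 969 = 255.21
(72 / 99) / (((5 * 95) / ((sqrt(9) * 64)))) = 1536 / 5225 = 0.29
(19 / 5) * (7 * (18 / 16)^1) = 1197 / 40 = 29.92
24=24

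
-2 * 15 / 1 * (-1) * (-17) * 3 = -1530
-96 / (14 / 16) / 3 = -256 / 7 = -36.57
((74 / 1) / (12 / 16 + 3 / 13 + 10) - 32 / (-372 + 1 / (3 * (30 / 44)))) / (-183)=-32576552 / 873456987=-0.04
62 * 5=310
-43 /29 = -1.48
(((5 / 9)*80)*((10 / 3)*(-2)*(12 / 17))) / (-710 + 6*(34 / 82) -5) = 1312000 / 4469589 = 0.29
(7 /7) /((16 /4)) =1 /4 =0.25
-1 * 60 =-60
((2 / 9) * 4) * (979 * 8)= 6961.78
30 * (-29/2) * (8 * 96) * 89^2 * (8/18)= -1176110080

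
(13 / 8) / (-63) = -13 / 504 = -0.03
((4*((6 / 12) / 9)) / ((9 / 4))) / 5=8 / 405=0.02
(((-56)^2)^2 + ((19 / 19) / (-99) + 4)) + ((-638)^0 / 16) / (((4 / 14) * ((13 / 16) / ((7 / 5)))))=126570019721 / 12870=9834500.37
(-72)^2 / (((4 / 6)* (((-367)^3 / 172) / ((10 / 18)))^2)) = 71001600 / 2443410216924769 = 0.00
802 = 802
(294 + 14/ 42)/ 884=883/ 2652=0.33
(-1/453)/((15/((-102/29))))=34/65685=0.00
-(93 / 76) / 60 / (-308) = 31 / 468160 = 0.00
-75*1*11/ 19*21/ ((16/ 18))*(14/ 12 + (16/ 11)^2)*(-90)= 506685375/ 1672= 303041.49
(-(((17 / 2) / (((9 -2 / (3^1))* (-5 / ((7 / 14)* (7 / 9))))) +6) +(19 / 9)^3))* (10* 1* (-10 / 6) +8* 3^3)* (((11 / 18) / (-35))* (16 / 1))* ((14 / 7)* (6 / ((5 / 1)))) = 294040967792 / 143521875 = 2048.75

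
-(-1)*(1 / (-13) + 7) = 90 / 13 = 6.92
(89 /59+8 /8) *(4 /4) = 148 /59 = 2.51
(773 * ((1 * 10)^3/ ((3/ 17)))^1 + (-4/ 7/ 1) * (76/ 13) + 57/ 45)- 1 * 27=1993038438/ 455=4380304.26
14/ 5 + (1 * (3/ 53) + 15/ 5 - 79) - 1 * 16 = -23623/ 265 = -89.14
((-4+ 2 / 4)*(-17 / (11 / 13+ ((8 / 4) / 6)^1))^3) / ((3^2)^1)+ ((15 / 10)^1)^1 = 226963089 / 194672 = 1165.87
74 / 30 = 37 / 15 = 2.47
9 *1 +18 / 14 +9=135 / 7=19.29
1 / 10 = 0.10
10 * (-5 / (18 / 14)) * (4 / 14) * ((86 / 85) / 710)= -172 / 10863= -0.02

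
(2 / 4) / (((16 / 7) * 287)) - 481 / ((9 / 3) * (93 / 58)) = -36601897 / 366048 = -99.99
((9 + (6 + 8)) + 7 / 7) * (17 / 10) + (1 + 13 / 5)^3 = 10932 / 125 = 87.46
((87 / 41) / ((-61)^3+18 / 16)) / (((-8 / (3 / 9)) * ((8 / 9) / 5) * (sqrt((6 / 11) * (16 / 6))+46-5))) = 2871 / 53676200840-261 * sqrt(11) / 550181058610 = 0.00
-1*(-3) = 3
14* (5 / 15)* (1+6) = 98 / 3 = 32.67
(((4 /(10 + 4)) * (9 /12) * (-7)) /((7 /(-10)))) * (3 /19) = 45 /133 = 0.34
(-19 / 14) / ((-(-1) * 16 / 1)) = -19 / 224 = -0.08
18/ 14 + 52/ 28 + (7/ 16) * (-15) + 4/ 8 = -327/ 112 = -2.92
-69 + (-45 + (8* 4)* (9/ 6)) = -66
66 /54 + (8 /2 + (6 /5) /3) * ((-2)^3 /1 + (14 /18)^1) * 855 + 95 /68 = -16626437 /612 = -27167.38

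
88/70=44/35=1.26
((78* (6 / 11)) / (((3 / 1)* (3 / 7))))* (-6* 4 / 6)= -1456 / 11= -132.36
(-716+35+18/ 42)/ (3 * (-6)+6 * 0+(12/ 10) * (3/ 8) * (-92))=7940/ 693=11.46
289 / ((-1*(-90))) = 289 / 90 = 3.21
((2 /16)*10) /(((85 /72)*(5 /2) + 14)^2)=25920 /5958481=0.00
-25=-25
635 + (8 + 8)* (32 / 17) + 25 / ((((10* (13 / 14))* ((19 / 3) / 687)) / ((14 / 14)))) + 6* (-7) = 3842766 / 4199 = 915.16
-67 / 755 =-0.09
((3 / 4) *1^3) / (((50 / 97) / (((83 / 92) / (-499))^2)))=2004699 / 421508892800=0.00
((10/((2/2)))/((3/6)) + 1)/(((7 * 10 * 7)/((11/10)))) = 33/700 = 0.05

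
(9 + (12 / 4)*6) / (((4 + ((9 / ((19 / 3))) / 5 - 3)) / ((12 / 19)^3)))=116640 / 22021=5.30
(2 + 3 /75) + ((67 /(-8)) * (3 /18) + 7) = 9173 /1200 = 7.64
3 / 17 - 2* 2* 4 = -269 / 17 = -15.82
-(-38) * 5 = 190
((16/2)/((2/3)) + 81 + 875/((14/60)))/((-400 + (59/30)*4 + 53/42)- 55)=-8.62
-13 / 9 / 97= -13 / 873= -0.01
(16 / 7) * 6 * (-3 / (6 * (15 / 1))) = -16 / 35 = -0.46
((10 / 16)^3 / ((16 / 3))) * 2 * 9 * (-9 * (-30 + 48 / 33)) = 4768875 / 22528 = 211.69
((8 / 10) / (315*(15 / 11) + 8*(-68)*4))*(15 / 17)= -132 / 326587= -0.00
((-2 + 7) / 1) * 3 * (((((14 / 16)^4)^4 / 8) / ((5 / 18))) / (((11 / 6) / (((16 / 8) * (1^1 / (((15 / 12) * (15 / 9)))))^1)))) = 8075602128413043 / 19351404648857600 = 0.42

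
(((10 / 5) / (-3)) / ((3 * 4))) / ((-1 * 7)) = 1 / 126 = 0.01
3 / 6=1 / 2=0.50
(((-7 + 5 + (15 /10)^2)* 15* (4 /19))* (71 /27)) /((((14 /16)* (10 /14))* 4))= 142 /171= 0.83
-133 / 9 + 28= 119 / 9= 13.22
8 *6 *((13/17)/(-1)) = -624/17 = -36.71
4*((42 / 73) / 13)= 168 / 949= 0.18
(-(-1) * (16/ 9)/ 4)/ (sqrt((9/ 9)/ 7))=4 * sqrt(7)/ 9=1.18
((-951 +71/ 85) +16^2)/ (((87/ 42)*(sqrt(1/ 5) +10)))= -8260560/ 246007 +826056*sqrt(5)/ 1230035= -32.08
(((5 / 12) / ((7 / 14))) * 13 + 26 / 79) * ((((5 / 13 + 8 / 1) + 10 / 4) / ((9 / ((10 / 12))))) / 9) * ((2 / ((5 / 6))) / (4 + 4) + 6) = 806267 / 102384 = 7.87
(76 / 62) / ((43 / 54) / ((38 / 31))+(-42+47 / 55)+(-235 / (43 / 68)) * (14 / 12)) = -184413240 / 71318975813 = -0.00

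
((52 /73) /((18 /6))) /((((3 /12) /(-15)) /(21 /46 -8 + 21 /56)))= 102.13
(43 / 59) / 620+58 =2121683 / 36580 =58.00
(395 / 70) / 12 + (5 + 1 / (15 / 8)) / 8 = 122 / 105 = 1.16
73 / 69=1.06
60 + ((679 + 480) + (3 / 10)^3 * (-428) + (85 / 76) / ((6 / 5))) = 1208.38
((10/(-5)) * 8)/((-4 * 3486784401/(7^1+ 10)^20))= 16256925626590290089606404/3486784401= 4662440735345681.07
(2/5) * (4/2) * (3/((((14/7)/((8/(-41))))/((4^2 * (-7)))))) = 5376/205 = 26.22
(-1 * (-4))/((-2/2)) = -4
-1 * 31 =-31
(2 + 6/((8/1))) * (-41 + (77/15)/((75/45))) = -2607/25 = -104.28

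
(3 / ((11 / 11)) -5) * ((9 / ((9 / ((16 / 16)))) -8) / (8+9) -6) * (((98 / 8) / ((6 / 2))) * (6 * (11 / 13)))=58751 / 221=265.84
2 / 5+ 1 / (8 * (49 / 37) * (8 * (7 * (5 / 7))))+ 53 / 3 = 849967 / 47040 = 18.07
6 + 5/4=7.25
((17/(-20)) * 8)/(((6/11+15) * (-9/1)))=374/7695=0.05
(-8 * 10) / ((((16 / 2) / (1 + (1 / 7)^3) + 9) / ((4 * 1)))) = -1376 / 73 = -18.85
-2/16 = -1/8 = -0.12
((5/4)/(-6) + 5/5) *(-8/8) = -19/24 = -0.79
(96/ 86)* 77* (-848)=-3134208/ 43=-72888.56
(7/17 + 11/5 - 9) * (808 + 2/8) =-1755519/340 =-5163.29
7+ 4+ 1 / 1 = 12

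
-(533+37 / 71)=-37880 / 71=-533.52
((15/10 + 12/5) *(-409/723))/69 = -5317/166290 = -0.03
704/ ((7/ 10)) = 1005.71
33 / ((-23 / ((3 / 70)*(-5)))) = 99 / 322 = 0.31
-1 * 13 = -13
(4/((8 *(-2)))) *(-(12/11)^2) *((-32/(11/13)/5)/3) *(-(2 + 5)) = 5.25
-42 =-42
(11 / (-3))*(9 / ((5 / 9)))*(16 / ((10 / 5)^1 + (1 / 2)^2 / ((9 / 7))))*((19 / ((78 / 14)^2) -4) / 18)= 5441568 / 66755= 81.52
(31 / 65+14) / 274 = 941 / 17810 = 0.05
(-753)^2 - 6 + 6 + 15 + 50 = 567074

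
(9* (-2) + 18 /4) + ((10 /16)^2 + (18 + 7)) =761 /64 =11.89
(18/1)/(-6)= -3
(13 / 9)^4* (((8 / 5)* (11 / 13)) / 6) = 96668 / 98415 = 0.98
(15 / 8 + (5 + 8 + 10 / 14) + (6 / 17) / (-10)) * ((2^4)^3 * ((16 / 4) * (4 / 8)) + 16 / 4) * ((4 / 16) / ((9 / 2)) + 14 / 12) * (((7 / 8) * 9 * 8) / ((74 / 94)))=2119725333 / 170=12468972.55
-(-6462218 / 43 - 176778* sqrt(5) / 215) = 176778* sqrt(5) / 215+ 6462218 / 43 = 152122.69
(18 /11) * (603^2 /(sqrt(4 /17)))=3272481 * sqrt(17) /11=1226616.80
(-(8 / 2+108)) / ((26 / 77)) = -4312 / 13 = -331.69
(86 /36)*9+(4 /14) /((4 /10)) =311 /14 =22.21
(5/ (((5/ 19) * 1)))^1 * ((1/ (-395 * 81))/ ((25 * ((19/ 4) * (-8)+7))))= 19/ 24796125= 0.00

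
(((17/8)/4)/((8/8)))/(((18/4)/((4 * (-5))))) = -85/36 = -2.36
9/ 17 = 0.53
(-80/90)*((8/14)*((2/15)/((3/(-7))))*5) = 64/81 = 0.79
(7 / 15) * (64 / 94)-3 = -1891 / 705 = -2.68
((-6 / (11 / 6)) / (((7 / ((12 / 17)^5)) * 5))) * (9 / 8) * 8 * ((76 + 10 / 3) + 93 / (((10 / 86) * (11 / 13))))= -4543052230656 / 30065471975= -151.11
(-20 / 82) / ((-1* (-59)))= -10 / 2419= -0.00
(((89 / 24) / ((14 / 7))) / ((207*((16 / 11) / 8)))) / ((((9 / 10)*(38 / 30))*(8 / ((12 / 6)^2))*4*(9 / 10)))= 122375 / 20388672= 0.01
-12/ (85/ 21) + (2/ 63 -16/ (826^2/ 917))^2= -12119210280008/ 4087973493765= -2.96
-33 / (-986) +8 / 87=371 / 2958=0.13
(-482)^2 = 232324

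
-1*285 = -285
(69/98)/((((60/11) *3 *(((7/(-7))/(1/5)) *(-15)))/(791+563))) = 0.78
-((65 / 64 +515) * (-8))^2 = -1090650625 / 64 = -17041416.02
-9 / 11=-0.82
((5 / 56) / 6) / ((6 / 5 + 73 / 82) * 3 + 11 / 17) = 17425 / 8100456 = 0.00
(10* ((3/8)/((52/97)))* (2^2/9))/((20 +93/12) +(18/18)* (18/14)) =3395/31707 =0.11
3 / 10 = 0.30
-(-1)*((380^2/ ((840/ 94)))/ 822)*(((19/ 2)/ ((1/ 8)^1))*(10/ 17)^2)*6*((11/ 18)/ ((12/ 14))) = 7092206000/ 3207033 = 2211.45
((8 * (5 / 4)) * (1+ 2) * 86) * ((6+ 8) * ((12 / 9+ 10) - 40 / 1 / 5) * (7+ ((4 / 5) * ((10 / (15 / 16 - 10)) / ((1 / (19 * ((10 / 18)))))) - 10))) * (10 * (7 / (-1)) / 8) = 3387002500 / 261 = 12977021.07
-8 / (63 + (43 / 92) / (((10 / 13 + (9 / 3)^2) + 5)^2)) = -27131904 / 213671011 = -0.13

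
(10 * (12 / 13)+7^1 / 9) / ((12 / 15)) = 5855 / 468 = 12.51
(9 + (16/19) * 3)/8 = 219/152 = 1.44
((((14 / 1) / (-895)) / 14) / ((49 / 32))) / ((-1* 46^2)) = 8 / 23199295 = 0.00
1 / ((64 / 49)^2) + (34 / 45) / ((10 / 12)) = 458603 / 307200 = 1.49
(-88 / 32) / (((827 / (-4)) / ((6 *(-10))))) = -660 / 827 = -0.80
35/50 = 7/10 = 0.70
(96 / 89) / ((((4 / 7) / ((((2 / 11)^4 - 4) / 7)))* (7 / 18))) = -3613248 / 1303049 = -2.77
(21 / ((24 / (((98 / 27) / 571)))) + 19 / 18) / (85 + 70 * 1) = 65437 / 9558540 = 0.01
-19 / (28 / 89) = -1691 / 28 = -60.39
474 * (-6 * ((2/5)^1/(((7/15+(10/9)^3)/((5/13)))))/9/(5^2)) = -460728/435565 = -1.06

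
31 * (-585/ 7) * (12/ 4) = -54405/ 7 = -7772.14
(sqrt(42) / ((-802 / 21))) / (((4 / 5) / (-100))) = 2625 *sqrt(42) / 802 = 21.21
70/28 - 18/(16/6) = -17/4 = -4.25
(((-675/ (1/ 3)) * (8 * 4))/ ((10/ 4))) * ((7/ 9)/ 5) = -4032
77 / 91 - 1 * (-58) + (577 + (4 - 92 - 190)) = 4652 / 13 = 357.85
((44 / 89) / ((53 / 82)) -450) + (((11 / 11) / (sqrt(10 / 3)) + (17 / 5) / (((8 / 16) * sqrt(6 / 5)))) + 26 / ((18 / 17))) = -18028921 / 42453 + 37 * sqrt(30) / 30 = -417.92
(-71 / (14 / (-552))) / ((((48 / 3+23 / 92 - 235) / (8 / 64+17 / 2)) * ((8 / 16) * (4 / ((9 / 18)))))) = -338031 / 12250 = -27.59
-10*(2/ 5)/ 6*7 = -14/ 3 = -4.67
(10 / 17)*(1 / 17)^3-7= -584637 / 83521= -7.00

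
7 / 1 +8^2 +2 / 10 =356 / 5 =71.20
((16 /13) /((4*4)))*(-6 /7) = -6 /91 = -0.07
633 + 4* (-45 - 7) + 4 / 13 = 5529 / 13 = 425.31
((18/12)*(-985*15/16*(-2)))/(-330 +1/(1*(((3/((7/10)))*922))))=-306507375/36511172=-8.39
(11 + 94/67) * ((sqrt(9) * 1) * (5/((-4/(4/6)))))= -4155/134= -31.01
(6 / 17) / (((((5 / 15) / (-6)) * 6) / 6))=-108 / 17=-6.35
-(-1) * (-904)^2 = 817216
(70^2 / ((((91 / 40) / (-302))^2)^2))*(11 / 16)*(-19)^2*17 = 8984554820276992000000 / 1399489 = 6419882414421972.59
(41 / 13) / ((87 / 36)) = 492 / 377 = 1.31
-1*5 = -5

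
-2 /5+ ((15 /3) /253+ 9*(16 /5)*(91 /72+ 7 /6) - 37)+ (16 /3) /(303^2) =11365239968 /348415155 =32.62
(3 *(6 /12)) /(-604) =-3 /1208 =-0.00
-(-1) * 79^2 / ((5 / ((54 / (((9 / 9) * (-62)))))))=-168507 / 155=-1087.14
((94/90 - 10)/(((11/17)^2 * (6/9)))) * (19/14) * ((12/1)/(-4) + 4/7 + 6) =-11064365/71148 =-155.51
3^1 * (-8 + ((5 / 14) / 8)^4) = -3776444589 / 157351936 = -24.00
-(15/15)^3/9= -1/9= -0.11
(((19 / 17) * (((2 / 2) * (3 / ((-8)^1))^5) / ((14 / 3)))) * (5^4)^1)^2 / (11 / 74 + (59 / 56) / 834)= 231254433689765625 / 28135700738080768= 8.22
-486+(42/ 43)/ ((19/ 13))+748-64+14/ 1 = 173750/ 817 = 212.67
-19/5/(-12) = 19/60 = 0.32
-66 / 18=-11 / 3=-3.67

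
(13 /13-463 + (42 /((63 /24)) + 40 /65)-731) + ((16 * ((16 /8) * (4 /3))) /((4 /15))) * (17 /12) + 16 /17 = -629039 /663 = -948.78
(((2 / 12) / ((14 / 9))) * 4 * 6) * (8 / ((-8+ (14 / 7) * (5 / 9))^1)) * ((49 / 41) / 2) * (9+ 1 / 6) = -20790 / 1271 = -16.36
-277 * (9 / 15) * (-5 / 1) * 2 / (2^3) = 831 / 4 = 207.75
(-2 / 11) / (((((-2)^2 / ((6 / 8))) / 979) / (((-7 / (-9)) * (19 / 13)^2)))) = -224903 / 4056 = -55.45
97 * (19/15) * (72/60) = 3686/25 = 147.44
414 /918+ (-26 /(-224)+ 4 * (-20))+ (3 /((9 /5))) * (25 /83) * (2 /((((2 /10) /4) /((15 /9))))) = -65376529 /1422288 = -45.97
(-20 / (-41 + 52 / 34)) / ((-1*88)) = -85 / 14762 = -0.01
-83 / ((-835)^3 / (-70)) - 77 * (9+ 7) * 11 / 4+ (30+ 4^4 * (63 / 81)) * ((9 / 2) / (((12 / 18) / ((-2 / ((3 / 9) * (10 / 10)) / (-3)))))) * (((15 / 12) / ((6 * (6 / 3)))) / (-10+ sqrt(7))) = -3431.81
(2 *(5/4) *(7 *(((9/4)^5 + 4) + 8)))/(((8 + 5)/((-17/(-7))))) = 6063645/26624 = 227.75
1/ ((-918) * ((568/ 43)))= -43/ 521424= -0.00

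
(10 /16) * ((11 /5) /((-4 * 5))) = -11 /160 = -0.07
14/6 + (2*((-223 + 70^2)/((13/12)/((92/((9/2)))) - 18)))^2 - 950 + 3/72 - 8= 41982409648027/155091272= 270694.86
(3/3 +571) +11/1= 583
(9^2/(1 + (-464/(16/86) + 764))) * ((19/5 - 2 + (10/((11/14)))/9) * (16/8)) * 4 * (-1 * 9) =1030968/95095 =10.84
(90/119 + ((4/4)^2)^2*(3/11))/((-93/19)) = -8531/40579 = -0.21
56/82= 28/41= 0.68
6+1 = 7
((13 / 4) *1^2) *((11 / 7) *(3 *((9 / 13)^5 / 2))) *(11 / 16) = 21434787 / 25590656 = 0.84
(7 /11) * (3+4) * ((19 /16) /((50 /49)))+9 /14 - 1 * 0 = 358933 /61600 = 5.83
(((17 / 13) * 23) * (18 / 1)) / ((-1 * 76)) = -3519 / 494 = -7.12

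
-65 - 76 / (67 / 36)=-7091 / 67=-105.84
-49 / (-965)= 0.05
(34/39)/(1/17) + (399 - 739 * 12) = -329713/39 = -8454.18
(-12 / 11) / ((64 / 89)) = -1.52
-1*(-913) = 913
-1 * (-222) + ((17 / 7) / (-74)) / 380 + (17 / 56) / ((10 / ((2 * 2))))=8744473 / 39368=222.12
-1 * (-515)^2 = -265225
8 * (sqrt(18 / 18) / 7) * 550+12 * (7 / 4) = 4547 / 7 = 649.57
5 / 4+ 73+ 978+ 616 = 6673 / 4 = 1668.25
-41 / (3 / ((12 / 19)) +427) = -164 / 1727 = -0.09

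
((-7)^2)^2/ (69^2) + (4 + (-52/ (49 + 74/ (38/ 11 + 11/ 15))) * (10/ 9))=11563325/ 3178761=3.64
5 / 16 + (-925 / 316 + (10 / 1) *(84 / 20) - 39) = 487 / 1264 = 0.39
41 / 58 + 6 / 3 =2.71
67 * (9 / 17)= 603 / 17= 35.47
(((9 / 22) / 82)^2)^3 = 531441 / 34468247221412663296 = 0.00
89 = 89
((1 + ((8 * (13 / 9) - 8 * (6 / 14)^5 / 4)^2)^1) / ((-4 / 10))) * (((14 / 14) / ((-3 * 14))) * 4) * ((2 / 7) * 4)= 122514441843400 / 3363432789843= 36.43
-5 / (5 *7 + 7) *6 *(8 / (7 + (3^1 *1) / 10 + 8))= -400 / 1071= -0.37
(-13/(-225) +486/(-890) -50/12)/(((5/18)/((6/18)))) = -186431/33375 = -5.59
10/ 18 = 5/ 9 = 0.56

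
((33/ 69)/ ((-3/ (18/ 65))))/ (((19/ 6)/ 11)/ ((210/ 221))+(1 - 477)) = 182952/ 1971355139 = 0.00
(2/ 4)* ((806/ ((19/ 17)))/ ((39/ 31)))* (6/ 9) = 32674/ 171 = 191.08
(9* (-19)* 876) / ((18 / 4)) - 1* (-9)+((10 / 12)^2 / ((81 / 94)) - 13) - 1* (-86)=-48413173 / 1458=-33205.19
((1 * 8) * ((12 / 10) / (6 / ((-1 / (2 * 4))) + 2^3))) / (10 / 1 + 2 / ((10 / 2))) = -3 / 130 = -0.02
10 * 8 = 80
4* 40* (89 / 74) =7120 / 37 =192.43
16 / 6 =8 / 3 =2.67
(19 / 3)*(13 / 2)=247 / 6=41.17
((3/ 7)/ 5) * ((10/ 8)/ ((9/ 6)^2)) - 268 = -5627/ 21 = -267.95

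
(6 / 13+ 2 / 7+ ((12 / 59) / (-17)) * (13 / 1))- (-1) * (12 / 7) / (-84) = 365017 / 638911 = 0.57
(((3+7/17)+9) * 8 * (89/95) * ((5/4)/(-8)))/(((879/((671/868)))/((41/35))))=-516629069/34501593840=-0.01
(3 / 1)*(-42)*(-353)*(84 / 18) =207564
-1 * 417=-417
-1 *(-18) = 18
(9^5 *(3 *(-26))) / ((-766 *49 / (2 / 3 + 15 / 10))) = 9979281 / 37534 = 265.87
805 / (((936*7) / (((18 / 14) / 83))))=0.00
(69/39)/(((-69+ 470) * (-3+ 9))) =23/31278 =0.00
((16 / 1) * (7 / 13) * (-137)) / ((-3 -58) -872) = 15344 / 12129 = 1.27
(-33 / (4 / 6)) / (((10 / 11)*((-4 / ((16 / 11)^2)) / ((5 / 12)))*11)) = 12 / 11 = 1.09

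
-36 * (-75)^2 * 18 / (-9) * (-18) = -7290000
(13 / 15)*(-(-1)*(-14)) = -182 / 15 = -12.13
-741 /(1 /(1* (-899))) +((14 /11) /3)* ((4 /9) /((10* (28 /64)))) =989246179 /1485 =666159.04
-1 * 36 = -36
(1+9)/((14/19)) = 95/7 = 13.57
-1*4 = -4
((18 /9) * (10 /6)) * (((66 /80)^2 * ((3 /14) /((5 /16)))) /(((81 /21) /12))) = 121 /25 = 4.84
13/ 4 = 3.25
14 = 14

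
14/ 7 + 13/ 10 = 33/ 10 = 3.30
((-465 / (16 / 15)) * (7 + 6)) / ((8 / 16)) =-90675 / 8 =-11334.38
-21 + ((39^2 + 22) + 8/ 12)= 4568/ 3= 1522.67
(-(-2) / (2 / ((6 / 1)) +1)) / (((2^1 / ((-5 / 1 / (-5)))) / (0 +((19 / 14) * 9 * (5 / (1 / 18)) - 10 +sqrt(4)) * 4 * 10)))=229170 / 7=32738.57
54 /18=3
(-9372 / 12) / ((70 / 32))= -12496 / 35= -357.03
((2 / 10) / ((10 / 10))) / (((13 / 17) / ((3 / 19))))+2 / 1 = 2521 / 1235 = 2.04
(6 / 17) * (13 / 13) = 6 / 17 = 0.35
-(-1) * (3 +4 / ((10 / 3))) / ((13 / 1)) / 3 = 7 / 65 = 0.11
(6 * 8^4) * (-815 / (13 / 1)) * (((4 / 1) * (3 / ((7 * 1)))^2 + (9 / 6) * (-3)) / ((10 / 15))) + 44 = 5543175548 / 637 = 8702002.43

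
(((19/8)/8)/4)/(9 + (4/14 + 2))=133/20224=0.01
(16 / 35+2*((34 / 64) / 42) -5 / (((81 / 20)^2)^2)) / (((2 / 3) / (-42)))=-22363578247 / 765275040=-29.22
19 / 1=19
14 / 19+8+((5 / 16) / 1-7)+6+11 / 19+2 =10.63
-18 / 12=-3 / 2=-1.50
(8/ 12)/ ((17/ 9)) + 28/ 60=209/ 255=0.82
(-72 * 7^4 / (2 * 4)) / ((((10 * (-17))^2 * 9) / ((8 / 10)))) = -2401 / 36125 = -0.07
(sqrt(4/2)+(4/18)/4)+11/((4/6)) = sqrt(2)+149/9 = 17.97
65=65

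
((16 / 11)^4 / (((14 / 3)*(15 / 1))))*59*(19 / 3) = 23.89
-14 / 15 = -0.93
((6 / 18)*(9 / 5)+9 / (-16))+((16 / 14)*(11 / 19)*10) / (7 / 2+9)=6031 / 10640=0.57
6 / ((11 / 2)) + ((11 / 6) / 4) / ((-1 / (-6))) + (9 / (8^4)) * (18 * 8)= 11707 / 2816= 4.16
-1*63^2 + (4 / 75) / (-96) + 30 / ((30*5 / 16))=-7138441 / 1800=-3965.80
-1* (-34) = 34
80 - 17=63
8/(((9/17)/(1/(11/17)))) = 2312/99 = 23.35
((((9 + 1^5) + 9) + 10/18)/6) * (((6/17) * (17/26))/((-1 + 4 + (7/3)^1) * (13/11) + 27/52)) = 3872/35121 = 0.11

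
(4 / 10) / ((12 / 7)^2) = 49 / 360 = 0.14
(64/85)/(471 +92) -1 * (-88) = 88.00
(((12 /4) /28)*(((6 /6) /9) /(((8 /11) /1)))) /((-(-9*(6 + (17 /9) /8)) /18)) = 33 /6286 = 0.01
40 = 40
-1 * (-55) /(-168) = -55 /168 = -0.33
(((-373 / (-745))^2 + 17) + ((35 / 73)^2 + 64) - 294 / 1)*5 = -628574787859 / 591545645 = -1062.60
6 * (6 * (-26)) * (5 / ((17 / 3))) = -14040 / 17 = -825.88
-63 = -63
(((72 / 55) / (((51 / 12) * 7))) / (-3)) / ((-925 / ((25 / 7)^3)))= 12000 / 16612519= 0.00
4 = 4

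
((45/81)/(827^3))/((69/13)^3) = 10985/1672269659541423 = 0.00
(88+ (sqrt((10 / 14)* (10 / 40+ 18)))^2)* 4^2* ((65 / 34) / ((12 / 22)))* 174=117318630 / 119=985870.84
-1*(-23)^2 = -529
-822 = -822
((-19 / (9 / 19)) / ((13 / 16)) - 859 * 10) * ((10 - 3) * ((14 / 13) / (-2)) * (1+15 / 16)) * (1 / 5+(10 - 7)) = 1535414314 / 7605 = 201895.37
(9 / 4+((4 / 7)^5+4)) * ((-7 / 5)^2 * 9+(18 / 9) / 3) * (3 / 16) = 21.66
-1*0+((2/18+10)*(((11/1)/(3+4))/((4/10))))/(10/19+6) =6.09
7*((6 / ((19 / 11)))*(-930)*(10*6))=-25779600 / 19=-1356821.05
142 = 142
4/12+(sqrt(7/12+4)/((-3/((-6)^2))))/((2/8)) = 1/3 - 8*sqrt(165) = -102.43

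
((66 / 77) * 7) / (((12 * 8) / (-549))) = -549 / 16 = -34.31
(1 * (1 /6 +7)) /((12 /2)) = 43 /36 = 1.19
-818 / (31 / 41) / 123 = -8.80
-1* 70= -70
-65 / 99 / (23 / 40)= -2600 / 2277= -1.14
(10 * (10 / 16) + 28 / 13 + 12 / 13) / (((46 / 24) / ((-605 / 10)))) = -176055 / 598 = -294.41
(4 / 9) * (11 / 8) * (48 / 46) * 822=12056 / 23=524.17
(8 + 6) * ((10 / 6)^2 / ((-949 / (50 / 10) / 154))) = -269500 / 8541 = -31.55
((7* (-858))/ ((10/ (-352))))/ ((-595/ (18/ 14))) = -1359072/ 2975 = -456.83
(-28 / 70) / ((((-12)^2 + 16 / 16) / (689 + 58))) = -2.06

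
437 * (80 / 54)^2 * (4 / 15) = 559360 / 2187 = 255.77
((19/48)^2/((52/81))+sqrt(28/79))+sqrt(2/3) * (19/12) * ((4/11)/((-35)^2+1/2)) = 0.84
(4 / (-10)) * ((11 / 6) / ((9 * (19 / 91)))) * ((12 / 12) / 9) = -1001 / 23085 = -0.04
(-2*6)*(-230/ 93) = 920/ 31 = 29.68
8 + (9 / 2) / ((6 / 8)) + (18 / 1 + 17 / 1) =49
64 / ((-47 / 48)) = -3072 / 47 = -65.36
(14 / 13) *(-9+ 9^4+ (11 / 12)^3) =79262309 / 11232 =7056.83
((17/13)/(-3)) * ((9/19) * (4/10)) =-0.08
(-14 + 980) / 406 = 69 / 29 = 2.38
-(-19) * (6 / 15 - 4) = -342 / 5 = -68.40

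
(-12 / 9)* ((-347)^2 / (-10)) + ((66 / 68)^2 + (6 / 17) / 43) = 11971289669 / 745620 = 16055.48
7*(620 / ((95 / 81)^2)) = 5694948 / 1805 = 3155.10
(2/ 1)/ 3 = 2/ 3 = 0.67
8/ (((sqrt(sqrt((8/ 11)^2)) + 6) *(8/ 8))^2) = 242/ (sqrt(22) + 33)^2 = 0.17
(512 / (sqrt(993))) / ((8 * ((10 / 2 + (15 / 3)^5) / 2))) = 64 * sqrt(993) / 1554045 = 0.00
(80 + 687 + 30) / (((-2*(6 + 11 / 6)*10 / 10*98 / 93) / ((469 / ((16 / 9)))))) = -134084889 / 10528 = -12736.03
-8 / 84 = -2 / 21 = -0.10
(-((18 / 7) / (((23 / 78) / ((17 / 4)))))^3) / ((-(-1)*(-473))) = 107.63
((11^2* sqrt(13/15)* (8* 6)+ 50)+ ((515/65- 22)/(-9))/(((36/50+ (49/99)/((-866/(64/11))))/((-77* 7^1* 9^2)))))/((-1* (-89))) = -1009.29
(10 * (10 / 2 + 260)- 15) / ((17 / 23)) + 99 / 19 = 67834 / 19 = 3570.21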